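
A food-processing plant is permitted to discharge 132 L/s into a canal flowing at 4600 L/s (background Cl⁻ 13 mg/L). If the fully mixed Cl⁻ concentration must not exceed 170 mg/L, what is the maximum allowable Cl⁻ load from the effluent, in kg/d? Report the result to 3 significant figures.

Mass balance at the limit: 4600·13.00 + 132.0·Cₑ = 4732·170 → Cₑ = 5641 mg/L.
132.0 L/s = 0.1320 m³/s. Load = 0.1320 m³/s × 5641 g/m³ × 86 400 s/d = 64340 kg/d.

64300 kg/d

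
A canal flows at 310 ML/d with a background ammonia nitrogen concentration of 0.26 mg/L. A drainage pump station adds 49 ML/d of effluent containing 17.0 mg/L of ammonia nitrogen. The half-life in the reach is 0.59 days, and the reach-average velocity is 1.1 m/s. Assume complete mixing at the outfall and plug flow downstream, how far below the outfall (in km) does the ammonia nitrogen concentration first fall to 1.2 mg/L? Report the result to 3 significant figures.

60.8 km

Mass balance: C = (310.0·0.2600 + 49.00·17.00) / 359.0 = 913.6/359.0 = 2.545 mg/L.
Half-life 0.59 d → k = ln 2 / 0.59 = 1.175 d⁻¹.
Set 2.545·exp(−k·t) = 1.2 → t = ln(2.545/1.2)/k = 55290 s = 15.36 h.
Distance = v·t = 1.1·55290 = 60810 m = 60.81 km.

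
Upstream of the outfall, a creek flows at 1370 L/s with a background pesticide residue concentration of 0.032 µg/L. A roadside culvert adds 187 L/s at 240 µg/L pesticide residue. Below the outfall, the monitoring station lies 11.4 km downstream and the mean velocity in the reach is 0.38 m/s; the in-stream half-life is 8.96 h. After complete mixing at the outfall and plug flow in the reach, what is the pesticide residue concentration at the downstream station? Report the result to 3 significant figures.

15.1 µg/L

Mass balance: C = (1370·0.03200 + 187.0·240.0) / 1557 = 44920/1557 = 28.85 µg/L.
Travel time t = 11.4·1000 / 0.38 = 30000 s = 8.333 h.
Half-life 8.96 h → k = ln 2 / 8.96 = 0.07736 h⁻¹ = 1.857 d⁻¹.
First-order decay: C = 28.85·exp(−k·t) = 28.85·0.5248 = 15.14 µg/L.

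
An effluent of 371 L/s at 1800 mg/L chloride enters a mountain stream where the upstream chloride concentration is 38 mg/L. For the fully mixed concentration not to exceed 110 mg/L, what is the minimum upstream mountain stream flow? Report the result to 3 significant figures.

8710 L/s

Set C_mix = 110: (Q·38.00 + 371.0·1800) / (Q + 371.0) = 110
→ Q = 371.0·(1800 − 110)/(110 − 38.00) = 8708 L/s.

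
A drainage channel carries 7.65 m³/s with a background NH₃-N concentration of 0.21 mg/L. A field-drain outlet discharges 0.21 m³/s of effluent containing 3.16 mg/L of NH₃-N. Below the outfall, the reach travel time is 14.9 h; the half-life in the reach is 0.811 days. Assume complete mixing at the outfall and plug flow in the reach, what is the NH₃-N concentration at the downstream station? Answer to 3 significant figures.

0.170 mg/L

Mass balance: C = (7.650·0.2100 + 0.2100·3.160) / 7.860 = 2.270/7.860 = 0.2888 mg/L.
Half-life 0.811 d → k = ln 2 / 0.811 = 0.8547 d⁻¹.
Decay over the reach: 0.2888·exp(−kt) = 0.2888·0.5882 = 0.1699 mg/L.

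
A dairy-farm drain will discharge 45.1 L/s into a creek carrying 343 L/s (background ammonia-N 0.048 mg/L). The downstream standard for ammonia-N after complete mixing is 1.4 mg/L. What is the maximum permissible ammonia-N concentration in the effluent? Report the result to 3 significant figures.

11.7 mg/L

At the limit, (Qr·Cr + Qe·Cₑ)/(Qr + Qe) = 1.4:
Cₑ = (388.1·1.4 − 343.0·0.04800) / 45.10 = 11.68 mg/L.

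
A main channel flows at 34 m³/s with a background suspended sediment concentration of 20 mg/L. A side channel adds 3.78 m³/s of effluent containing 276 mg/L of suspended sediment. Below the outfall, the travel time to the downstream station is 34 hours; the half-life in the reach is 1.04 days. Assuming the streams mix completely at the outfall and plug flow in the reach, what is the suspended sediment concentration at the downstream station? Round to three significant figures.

17.7 mg/L

Conservation of mass: C = (34.00·20.00 + 3.780·276.0) / 37.78 = 1723/37.78 = 45.61 mg/L.
Half-life 1.04 d → k = ln 2 / 1.04 = 0.6665 d⁻¹.
Decay over the reach: 45.61·exp(−kt) = 45.61·0.3890 = 17.74 mg/L.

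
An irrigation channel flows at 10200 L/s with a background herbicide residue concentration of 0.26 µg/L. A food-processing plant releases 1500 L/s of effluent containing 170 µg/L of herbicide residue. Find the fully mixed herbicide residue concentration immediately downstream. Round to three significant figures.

22.0 µg/L

Flow-weighted average: C = (10200·0.2600 + 1500·170.0) / 11700 = 257700/11700 = 22.02 µg/L.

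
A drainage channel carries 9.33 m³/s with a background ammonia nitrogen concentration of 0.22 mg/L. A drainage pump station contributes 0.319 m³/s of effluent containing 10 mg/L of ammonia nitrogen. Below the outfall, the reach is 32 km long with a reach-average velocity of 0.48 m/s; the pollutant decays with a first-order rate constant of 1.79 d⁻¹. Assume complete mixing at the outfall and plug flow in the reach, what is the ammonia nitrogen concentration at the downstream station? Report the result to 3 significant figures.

0.137 mg/L

Mass balance: C = (9.330·0.2200 + 0.3190·10.00) / 9.649 = 5.243/9.649 = 0.5433 mg/L.
Travel time t = 32·1000 / 0.48 = 66670 s = 18.52 h.
Decay over the reach: 0.5433·exp(−kt) = 0.5433·0.2513 = 0.1365 mg/L.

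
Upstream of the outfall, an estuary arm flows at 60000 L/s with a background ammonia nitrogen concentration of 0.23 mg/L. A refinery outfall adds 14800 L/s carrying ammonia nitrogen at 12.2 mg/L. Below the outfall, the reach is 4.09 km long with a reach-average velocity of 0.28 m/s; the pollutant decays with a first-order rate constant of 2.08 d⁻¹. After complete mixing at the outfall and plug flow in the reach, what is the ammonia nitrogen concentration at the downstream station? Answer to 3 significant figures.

After mixing, C = (60000·0.2300 + 14800·12.20) / 74800 = 194400/74800 = 2.598 mg/L.
Travel time t = 4.09·1000 / 0.28 = 14610 s = 4.058 h.
Applying C = C₀e^(−kt): 2.598 × 0.7035 = 1.828 mg/L.

1.83 mg/L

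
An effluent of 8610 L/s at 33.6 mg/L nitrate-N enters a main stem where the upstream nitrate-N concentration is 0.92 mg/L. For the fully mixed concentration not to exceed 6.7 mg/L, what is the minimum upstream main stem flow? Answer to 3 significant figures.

Set C_mix = 6.7: (Q·0.9200 + 8610·33.60) / (Q + 8610) = 6.7
→ Q = 8610·(33.60 − 6.7)/(6.7 − 0.9200) = 40070 L/s.

40100 L/s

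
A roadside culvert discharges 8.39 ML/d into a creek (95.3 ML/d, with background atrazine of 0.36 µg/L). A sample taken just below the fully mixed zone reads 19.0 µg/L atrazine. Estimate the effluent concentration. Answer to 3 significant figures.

Mass balance: 95.30·0.3600 + 8.390·Cₑ = 103.7·19.00
→ Cₑ = (103.7·19.00 − 95.30·0.3600) / 8.390 = 230.7 µg/L.

231 µg/L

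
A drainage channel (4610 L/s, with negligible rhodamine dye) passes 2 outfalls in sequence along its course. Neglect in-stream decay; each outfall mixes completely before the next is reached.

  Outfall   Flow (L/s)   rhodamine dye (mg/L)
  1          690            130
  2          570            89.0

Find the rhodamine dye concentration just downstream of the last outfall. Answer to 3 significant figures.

After outfall 1: Q = 4610 + 690.0 = 5300 L/s; C = (4610·0 + 690.0·130.0)/5300 = 16.92 mg/L.
After outfall 2: Q = 5300 + 570.0 = 5870 L/s; C = (5300·16.92 + 570.0·89.00)/5870 = 23.92 mg/L.

23.9 mg/L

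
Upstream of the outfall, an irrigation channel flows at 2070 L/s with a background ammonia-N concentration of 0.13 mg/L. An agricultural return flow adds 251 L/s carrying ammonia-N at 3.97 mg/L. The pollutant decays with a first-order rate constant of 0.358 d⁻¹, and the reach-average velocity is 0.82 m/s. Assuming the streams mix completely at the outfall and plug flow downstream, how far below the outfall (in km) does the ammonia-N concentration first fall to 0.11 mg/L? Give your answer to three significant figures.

Flow-weighted average: C = (2070·0.1300 + 251.0·3.970) / 2321 = 1266/2321 = 0.5453 mg/L.
Set 0.5453·exp(−k·t) = 0.11 → t = ln(0.5453/0.11)/k = 386300 s = 107.3 h.
Distance = v·t = 0.82·386300 = 316800 m = 316.8 km.

317 km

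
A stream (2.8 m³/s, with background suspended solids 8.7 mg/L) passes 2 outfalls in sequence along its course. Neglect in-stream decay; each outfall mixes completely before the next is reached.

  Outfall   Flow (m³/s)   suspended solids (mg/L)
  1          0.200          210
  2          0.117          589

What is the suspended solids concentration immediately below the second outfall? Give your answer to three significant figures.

Outfall 1: combined Q = 3.000 m³/s; C = (2.800·8.700 + 0.2000·210.0)/3.000 = 22.12 mg/L.
Outfall 2: combined Q = 3.117 m³/s; C = (3.000·22.12 + 0.1170·589.0)/3.117 = 43.40 mg/L.

43.4 mg/L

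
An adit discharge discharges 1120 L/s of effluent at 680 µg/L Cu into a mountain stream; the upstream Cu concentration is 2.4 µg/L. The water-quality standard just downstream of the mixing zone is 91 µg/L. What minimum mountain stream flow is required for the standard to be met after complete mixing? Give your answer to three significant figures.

Set C_mix = 91: (Q·2.400 + 1120·680.0) / (Q + 1120) = 91
→ Q = 1120·(680.0 − 91)/(91 − 2.400) = 7446 L/s.

7450 L/s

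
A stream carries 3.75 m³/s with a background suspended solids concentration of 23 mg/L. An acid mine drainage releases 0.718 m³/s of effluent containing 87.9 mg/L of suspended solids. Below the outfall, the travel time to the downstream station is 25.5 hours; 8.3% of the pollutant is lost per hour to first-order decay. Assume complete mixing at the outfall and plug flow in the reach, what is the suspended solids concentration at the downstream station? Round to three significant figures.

3.67 mg/L

After mixing, C = (3.750·23.00 + 0.7180·87.90) / 4.468 = 149.4/4.468 = 33.43 mg/L.
8.3%/h lost → k = −ln(1 − 0.083) = 0.08665 h⁻¹.
Decay over the reach: 33.43·exp(−kt) = 33.43·0.1098 = 3.669 mg/L.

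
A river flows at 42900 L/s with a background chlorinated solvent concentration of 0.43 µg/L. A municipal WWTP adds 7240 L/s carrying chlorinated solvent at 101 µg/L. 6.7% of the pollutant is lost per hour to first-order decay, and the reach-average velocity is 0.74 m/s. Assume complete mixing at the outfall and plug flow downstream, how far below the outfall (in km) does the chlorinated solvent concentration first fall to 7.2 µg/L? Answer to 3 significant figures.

Conservation of mass: C = (42900·0.4300 + 7240·101.0) / 50140 = 749700/50140 = 14.95 µg/L.
6.7%/h lost → k = −ln(1 − 0.067) = 0.06935 h⁻¹.
Set 14.95·exp(−k·t) = 7.2 → t = ln(14.95/7.2)/k = 37930 s = 10.54 h.
Distance = v·t = 0.74·37930 = 28070 m = 28.07 km.

28.1 km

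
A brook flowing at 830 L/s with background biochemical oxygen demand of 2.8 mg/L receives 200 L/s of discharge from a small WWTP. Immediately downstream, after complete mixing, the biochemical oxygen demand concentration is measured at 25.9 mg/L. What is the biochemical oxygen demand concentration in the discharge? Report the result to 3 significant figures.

122 mg/L

Mass balance: 830.0·2.800 + 200.0·Cₑ = 1030·25.90
→ Cₑ = (1030·25.90 − 830.0·2.800) / 200.0 = 121.8 mg/L.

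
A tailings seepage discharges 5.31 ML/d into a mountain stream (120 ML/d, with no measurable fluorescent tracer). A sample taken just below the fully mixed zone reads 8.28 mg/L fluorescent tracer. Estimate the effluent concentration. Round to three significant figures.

Mass balance: 120.0·0 + 5.310·Cₑ = 125.3·8.280
→ Cₑ = (125.3·8.280 − 120.0·0) / 5.310 = 195.4 mg/L.

195 mg/L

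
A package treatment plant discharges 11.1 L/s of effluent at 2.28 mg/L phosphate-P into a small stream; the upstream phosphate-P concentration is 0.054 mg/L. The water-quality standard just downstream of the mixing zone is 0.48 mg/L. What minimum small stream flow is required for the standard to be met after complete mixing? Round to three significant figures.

Set C_mix = 0.48: (Q·0.05400 + 11.10·2.280) / (Q + 11.10) = 0.48
→ Q = 11.10·(2.280 − 0.48)/(0.48 − 0.05400) = 46.90 L/s.

46.9 L/s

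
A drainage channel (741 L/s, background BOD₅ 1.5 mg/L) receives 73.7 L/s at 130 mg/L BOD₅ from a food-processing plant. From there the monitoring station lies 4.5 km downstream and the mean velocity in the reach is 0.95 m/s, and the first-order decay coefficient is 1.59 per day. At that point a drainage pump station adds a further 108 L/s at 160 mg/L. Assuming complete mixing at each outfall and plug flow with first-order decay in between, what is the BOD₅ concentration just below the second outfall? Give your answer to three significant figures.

29.3 mg/L

Flow-weighted average: C = (741.0·1.500 + 73.70·130.0) / 814.7 = 10690/814.7 = 13.12 mg/L; combined flow 814.7 L/s.
Travel time t = 4.5·1000 / 0.95 = 4737 s = 1.316 h.
After decay, C = 13.12 × e^(−kt) = 13.12 × 0.9165 = 12.03 mg/L.
Second outfall: C = (814.7·12.03 + 108.0·160.0)/922.7 = 29.35 mg/L.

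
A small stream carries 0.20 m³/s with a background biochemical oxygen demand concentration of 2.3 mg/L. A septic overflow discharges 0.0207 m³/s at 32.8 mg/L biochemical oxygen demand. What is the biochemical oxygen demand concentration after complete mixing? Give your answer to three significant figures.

5.16 mg/L

After mixing, C = (0.2000·2.300 + 0.02070·32.80) / 0.2207 = 1.139/0.2207 = 5.161 mg/L.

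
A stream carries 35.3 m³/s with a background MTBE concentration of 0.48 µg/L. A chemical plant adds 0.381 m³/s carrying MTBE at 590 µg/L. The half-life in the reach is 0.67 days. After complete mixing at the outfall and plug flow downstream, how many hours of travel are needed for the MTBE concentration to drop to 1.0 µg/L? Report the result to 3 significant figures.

Mass balance: C = (35.30·0.4800 + 0.3810·590.0) / 35.68 = 241.7/35.68 = 6.775 µg/L.
Half-life 0.67 d → k = ln 2 / 0.67 = 1.035 d⁻¹.
6.775·exp(−k·t) = 1.0 → t = ln(6.775/1.0)/k = 159800 s = 44.38 h.

44.4 h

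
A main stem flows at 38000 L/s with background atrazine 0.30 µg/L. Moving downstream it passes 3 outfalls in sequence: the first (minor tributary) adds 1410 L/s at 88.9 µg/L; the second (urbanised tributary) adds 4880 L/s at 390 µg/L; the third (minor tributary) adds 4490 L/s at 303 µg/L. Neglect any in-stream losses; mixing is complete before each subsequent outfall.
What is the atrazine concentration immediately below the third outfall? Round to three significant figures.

After outfall 1: Q = 38000 + 1410 = 39410 L/s; C = (38000·0.3000 + 1410·88.90)/39410 = 3.470 µg/L.
After outfall 2: Q = 39410 + 4880 = 44290 L/s; C = (39410·3.470 + 4880·390.0)/44290 = 46.06 µg/L.
After outfall 3: Q = 44290 + 4490 = 48780 L/s; C = (44290·46.06 + 4490·303.0)/48780 = 69.71 µg/L.

69.7 µg/L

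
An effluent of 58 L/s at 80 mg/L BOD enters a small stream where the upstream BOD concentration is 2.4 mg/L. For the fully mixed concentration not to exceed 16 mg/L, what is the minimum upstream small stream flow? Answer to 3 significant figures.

Set C_mix = 16: (Q·2.400 + 58.00·80.00) / (Q + 58.00) = 16
→ Q = 58.00·(80.00 − 16)/(16 − 2.400) = 272.9 L/s.

273 L/s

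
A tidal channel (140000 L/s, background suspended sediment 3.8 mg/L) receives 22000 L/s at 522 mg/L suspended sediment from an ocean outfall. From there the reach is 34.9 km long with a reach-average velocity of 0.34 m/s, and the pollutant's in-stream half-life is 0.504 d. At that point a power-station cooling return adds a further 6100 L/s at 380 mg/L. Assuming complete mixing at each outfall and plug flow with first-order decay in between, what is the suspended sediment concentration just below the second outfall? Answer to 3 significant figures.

Mass balance: C = (140000·3.800 + 22000·522.0) / 162000 = 12020000/162000 = 74.17 mg/L; combined flow 162000 L/s.
Travel time t = 34.9·1000 / 0.34 = 102600 s = 28.51 h.
Half-life 0.504 d → k = ln 2 / 0.504 = 1.375 d⁻¹.
First-order decay: C = 74.17·exp(−k·t) = 74.17·0.1952 = 14.48 mg/L.
Second outfall: C = (162000·14.48 + 6100·380.0)/168100 = 27.74 mg/L.

27.7 mg/L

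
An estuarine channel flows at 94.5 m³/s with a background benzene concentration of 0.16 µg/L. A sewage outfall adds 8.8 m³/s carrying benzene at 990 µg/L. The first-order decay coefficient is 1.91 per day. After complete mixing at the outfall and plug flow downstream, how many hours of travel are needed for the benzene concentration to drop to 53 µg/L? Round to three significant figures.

Flow-weighted average: C = (94.50·0.1600 + 8.800·990.0) / 103.3 = 8727/103.3 = 84.48 µg/L.
84.48·exp(−k·t) = 53 → t = ln(84.48/53)/k = 21090 s = 5.859 h.

5.86 h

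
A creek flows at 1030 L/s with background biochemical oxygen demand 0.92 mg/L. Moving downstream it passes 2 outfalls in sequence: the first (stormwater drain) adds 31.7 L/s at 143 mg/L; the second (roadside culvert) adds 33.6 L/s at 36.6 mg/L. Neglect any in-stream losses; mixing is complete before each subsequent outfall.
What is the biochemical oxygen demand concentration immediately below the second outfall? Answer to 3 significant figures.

After outfall 1: Q = 1030 + 31.70 = 1062 L/s; C = (1030·0.9200 + 31.70·143.0)/1062 = 5.162 mg/L.
After outfall 2: Q = 1062 + 33.60 = 1095 L/s; C = (1062·5.162 + 33.60·36.60)/1095 = 6.127 mg/L.

6.13 mg/L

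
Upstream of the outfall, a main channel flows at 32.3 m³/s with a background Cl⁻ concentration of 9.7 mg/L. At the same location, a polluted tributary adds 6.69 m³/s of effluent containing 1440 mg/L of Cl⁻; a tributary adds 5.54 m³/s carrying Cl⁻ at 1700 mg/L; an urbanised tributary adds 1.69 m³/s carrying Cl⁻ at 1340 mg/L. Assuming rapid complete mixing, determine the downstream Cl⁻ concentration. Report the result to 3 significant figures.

Mixed concentration C = ΣQC/ΣQ = (32.30·9.700 + 6.690·1440 + 5.540·1700 + 1.690·1340) / 46.22 = 21630/46.22 = 468.0 mg/L.

468 mg/L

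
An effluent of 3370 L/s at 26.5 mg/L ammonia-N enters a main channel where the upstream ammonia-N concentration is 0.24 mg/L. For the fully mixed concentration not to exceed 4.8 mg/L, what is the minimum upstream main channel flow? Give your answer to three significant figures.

Set C_mix = 4.8: (Q·0.2400 + 3370·26.50) / (Q + 3370) = 4.8
→ Q = 3370·(26.50 − 4.8)/(4.8 − 0.2400) = 16040 L/s.

16000 L/s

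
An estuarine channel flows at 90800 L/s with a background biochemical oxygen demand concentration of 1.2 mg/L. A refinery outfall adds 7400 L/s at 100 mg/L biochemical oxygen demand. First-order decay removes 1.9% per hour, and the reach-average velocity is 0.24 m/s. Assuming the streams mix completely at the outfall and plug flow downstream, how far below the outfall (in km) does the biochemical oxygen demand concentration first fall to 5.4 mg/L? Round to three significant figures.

Mixed concentration C = ΣQC/ΣQ = (90800·1.200 + 7400·100.0) / 98200 = 849000/98200 = 8.645 mg/L.
1.9%/h lost → k = −ln(1 − 0.019) = 0.01918 h⁻¹.
Set 8.645·exp(−k·t) = 5.4 → t = ln(8.645/5.4)/k = 88320 s = 24.53 h.
Distance = v·t = 0.24·88320 = 21200 m = 21.20 km.

21.2 km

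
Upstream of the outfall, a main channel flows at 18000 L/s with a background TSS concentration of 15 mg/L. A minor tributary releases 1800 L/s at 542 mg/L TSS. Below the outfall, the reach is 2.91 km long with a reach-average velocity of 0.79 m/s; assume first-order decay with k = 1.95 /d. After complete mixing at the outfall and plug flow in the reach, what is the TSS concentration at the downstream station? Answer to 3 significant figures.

57.9 mg/L

After mixing, C = (18000·15.00 + 1800·542.0) / 19800 = 1246000/19800 = 62.91 mg/L.
Travel time t = 2.91·1000 / 0.79 = 3684 s = 1.023 h.
Applying C = C₀e^(−kt): 62.91 × 0.9202 = 57.89 mg/L.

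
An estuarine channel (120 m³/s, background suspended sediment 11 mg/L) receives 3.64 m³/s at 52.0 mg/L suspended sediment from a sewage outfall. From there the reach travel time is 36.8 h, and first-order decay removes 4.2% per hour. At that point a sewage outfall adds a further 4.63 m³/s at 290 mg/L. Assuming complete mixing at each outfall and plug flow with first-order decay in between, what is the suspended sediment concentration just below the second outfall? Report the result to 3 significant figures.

12.9 mg/L

Flow-weighted average: C = (120.0·11.00 + 3.640·52.00) / 123.6 = 1509/123.6 = 12.21 mg/L; combined flow 123.6 m³/s.
4.2%/h lost → k = −ln(1 − 0.042) = 0.04291 h⁻¹.
Applying C = C₀e^(−kt): 12.21 × 0.2062 = 2.517 mg/L.
At the second outfall, C = (123.6·2.517 + 4.630·290.0) / (123.6 + 4.630) = 12.89 mg/L.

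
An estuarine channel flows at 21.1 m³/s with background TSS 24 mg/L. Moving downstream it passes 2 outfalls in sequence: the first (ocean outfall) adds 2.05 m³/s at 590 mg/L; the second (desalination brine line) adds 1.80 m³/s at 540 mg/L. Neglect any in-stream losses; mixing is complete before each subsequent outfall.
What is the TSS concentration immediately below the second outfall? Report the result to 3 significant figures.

After outfall 1: Q = 21.10 + 2.050 = 23.15 m³/s; C = (21.10·24.00 + 2.050·590.0)/23.15 = 74.12 mg/L.
After outfall 2: Q = 23.15 + 1.800 = 24.95 m³/s; C = (23.15·74.12 + 1.800·540.0)/24.95 = 107.7 mg/L.

108 mg/L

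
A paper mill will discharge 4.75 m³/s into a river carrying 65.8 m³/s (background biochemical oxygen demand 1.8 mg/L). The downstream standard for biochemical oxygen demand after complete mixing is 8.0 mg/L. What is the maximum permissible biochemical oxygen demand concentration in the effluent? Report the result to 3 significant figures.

93.9 mg/L

At the limit, (Qr·Cr + Qe·Cₑ)/(Qr + Qe) = 8.0:
Cₑ = (70.55·8.0 − 65.80·1.800) / 4.750 = 93.89 mg/L.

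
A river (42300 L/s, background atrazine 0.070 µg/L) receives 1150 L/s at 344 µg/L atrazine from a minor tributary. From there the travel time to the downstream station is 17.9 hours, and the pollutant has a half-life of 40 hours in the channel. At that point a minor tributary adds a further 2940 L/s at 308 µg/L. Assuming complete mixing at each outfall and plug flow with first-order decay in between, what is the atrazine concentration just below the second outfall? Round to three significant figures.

25.8 µg/L

Flow-weighted average: C = (42300·0.07000 + 1150·344.0) / 43450 = 398600/43450 = 9.173 µg/L; combined flow 43450 L/s.
Half-life 40 h → k = ln 2 / 40 = 0.01733 h⁻¹ = 0.4159 d⁻¹.
First-order decay: C = 9.173·exp(−k·t) = 9.173·0.7333 = 6.727 µg/L.
Second outfall: C = (43450·6.727 + 2940·308.0)/46390 = 25.82 µg/L.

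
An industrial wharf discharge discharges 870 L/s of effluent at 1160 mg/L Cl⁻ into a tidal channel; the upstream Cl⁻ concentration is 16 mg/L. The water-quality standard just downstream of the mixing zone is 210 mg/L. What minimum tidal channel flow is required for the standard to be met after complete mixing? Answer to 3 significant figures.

Set C_mix = 210: (Q·16.00 + 870.0·1160) / (Q + 870.0) = 210
→ Q = 870.0·(1160 − 210)/(210 − 16.00) = 4260 L/s.

4260 L/s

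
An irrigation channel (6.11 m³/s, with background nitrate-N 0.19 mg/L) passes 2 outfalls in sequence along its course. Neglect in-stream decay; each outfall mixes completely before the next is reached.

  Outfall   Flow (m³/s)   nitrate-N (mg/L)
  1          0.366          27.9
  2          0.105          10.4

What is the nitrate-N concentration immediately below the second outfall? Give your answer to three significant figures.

1.89 mg/L

Below outfall 1: Q → 6.476 m³/s, C = (6.110·0.1900 + 0.3660·27.90)/6.476 = 1.756 mg/L.
Below outfall 2: Q → 6.581 m³/s, C = (6.476·1.756 + 0.1050·10.40)/6.581 = 1.894 mg/L.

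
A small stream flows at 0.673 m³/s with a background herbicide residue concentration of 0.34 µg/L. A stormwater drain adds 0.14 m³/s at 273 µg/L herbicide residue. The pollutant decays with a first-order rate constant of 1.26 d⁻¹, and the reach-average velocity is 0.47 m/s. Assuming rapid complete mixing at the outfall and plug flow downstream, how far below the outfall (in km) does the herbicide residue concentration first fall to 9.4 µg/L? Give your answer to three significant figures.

52.1 km

Conservation of mass: C = (0.6730·0.3400 + 0.1400·273.0) / 0.8130 = 38.45/0.8130 = 47.29 µg/L.
Set 47.29·exp(−k·t) = 9.4 → t = ln(47.29/9.4)/k = 110800 s = 30.77 h.
Distance = v·t = 0.47·110800 = 52070 m = 52.07 km.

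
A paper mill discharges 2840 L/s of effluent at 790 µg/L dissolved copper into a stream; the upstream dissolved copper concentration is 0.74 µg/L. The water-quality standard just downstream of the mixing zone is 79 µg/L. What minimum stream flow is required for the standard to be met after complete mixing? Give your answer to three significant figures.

25800 L/s

Set C_mix = 79: (Q·0.7400 + 2840·790.0) / (Q + 2840) = 79
→ Q = 2840·(790.0 − 79)/(79 − 0.7400) = 25800 L/s.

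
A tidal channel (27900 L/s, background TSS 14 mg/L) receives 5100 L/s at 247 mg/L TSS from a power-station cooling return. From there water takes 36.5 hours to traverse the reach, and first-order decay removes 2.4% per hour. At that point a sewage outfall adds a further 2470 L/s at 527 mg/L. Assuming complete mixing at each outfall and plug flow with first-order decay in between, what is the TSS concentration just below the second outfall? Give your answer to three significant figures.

55.9 mg/L

Flow-weighted average: C = (27900·14.00 + 5100·247.0) / 33000 = 1650000/33000 = 50.01 mg/L; combined flow 33000 L/s.
2.4%/h lost → k = −ln(1 − 0.024) = 0.02429 h⁻¹.
Decay over the reach: 50.01·exp(−kt) = 50.01·0.4120 = 20.60 mg/L.
At the second outfall, C = (33000·20.60 + 2470·527.0) / (33000 + 2470) = 55.87 mg/L.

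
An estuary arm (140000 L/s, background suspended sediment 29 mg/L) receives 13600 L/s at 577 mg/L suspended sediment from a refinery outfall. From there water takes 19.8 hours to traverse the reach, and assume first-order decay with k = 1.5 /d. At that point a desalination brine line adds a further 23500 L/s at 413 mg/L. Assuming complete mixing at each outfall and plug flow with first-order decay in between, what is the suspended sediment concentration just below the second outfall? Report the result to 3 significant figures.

Mixed concentration C = ΣQC/ΣQ = (140000·29.00 + 13600·577.0) / 153600 = 11910000/153600 = 77.52 mg/L; combined flow 153600 L/s.
After decay, C = 77.52 × e^(−kt) = 77.52 × 0.2901 = 22.49 mg/L.
Second outfall: C = (153600·22.49 + 23500·413.0)/177100 = 74.31 mg/L.

74.3 mg/L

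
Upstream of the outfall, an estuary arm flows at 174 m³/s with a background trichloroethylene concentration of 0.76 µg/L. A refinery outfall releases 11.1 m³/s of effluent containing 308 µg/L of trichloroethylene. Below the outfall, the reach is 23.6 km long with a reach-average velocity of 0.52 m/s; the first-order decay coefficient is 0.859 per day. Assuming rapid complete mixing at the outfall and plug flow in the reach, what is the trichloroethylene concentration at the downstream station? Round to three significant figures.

12.2 µg/L

Mass balance: C = (174.0·0.7600 + 11.10·308.0) / 185.1 = 3551/185.1 = 19.18 µg/L.
Travel time t = 23.6·1000 / 0.52 = 45380 s = 12.61 h.
After decay, C = 19.18 × e^(−kt) = 19.18 × 0.6369 = 12.22 µg/L.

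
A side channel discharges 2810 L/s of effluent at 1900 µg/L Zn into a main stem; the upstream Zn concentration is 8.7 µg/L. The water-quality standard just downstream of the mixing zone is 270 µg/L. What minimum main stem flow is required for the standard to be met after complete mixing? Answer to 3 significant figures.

17500 L/s

Set C_mix = 270: (Q·8.700 + 2810·1900) / (Q + 2810) = 270
→ Q = 2810·(1900 − 270)/(270 − 8.700) = 17530 L/s.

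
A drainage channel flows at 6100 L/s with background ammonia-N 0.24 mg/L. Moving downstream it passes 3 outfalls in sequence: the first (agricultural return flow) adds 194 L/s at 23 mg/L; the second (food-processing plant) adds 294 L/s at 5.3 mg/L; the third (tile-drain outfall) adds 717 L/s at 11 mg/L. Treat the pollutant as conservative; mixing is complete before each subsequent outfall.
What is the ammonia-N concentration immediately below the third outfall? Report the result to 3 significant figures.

Outfall 1: combined Q = 6294 L/s; C = (6100·0.2400 + 194.0·23.00)/6294 = 0.9415 mg/L.
Outfall 2: combined Q = 6588 L/s; C = (6294·0.9415 + 294.0·5.300)/6588 = 1.136 mg/L.
Outfall 3: combined Q = 7305 L/s; C = (6588·1.136 + 717.0·11.00)/7305 = 2.104 mg/L.

2.10 mg/L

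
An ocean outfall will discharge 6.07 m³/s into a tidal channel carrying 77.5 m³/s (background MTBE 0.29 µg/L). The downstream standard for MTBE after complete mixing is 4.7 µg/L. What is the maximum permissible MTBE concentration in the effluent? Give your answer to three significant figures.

At the limit, (Qr·Cr + Qe·Cₑ)/(Qr + Qe) = 4.7:
Cₑ = (83.57·4.7 − 77.50·0.2900) / 6.070 = 61.01 µg/L.

61.0 µg/L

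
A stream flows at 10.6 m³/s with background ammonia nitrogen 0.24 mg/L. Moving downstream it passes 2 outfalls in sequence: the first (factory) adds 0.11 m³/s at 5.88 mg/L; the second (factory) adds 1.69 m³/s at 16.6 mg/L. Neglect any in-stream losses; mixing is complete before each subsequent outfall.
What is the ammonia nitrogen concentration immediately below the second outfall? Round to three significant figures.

Below outfall 1: Q → 10.71 m³/s, C = (10.60·0.2400 + 0.1100·5.880)/10.71 = 0.2979 mg/L.
Below outfall 2: Q → 12.40 m³/s, C = (10.71·0.2979 + 1.690·16.60)/12.40 = 2.520 mg/L.

2.52 mg/L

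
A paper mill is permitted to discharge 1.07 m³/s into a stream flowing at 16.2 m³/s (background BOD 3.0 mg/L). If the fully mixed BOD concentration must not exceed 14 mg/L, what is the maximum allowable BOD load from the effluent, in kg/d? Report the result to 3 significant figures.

Mass balance at the limit: 16.20·3.000 + 1.070·Cₑ = 17.27·14 → Cₑ = 180.5 mg/L.
Load = 1.070 m³/s × 180.5 g/m³ × 86 400 s/d = 16690 kg/d.

16700 kg/d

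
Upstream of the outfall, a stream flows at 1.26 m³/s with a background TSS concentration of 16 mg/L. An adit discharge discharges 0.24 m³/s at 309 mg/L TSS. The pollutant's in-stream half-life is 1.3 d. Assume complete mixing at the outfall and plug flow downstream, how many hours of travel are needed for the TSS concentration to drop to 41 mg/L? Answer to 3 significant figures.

Mass balance: C = (1.260·16.00 + 0.2400·309.0) / 1.500 = 94.32/1.500 = 62.88 mg/L.
Half-life 1.3 d → k = ln 2 / 1.3 = 0.5332 d⁻¹.
62.88·exp(−k·t) = 41 → t = ln(62.88/41)/k = 69300 s = 19.25 h.

19.2 h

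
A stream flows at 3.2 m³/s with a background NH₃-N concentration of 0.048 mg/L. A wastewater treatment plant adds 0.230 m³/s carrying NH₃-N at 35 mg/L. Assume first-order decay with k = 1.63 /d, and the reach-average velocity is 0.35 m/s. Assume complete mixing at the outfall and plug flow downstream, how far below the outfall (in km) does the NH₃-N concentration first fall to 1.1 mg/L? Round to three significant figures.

14.4 km

After mixing, C = (3.200·0.04800 + 0.2300·35.00) / 3.430 = 8.204/3.430 = 2.392 mg/L.
Set 2.392·exp(−k·t) = 1.1 → t = ln(2.392/1.1)/k = 41170 s = 11.44 h.
Distance = v·t = 0.35·41170 = 14410 m = 14.41 km.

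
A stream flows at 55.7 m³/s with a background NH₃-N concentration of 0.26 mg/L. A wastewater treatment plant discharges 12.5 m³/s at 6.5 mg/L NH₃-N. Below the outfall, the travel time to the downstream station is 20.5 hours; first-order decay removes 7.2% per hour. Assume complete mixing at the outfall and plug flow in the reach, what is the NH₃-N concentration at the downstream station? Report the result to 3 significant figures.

After mixing, C = (55.70·0.2600 + 12.50·6.500) / 68.20 = 95.73/68.20 = 1.404 mg/L.
7.2%/h lost → k = −ln(1 − 0.072) = 0.07472 h⁻¹.
Applying C = C₀e^(−kt): 1.404 × 0.2161 = 0.3034 mg/L.

0.303 mg/L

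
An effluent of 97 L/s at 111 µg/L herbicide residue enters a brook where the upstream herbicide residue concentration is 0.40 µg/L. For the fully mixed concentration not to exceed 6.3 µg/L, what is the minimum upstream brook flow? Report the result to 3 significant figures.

1720 L/s

Set C_mix = 6.3: (Q·0.4000 + 97.00·111.0) / (Q + 97.00) = 6.3
→ Q = 97.00·(111.0 − 6.3)/(6.3 − 0.4000) = 1721 L/s.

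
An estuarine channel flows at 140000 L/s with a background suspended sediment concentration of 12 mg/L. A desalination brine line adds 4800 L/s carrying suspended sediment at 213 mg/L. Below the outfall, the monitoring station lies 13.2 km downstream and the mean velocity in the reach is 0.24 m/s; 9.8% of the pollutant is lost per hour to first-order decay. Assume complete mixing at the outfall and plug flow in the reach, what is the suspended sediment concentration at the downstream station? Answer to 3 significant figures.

Flow-weighted average: C = (140000·12.00 + 4800·213.0) / 144800 = 2702000/144800 = 18.66 mg/L.
Travel time t = 13.2·1000 / 0.24 = 55000 s = 15.28 h.
9.8%/h lost → k = −ln(1 − 0.098) = 0.1031 h⁻¹.
Decay over the reach: 18.66·exp(−kt) = 18.66·0.2068 = 3.860 mg/L.

3.86 mg/L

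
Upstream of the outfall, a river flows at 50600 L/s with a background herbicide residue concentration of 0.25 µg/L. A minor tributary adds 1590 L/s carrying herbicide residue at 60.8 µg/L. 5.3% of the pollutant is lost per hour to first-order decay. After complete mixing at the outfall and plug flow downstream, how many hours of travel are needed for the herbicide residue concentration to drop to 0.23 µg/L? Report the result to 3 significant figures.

40.6 h

Flow-weighted average: C = (50600·0.2500 + 1590·60.80) / 52190 = 109300/52190 = 2.095 µg/L.
5.3%/h lost → k = −ln(1 − 0.053) = 0.05446 h⁻¹.
2.095·exp(−k·t) = 0.23 → t = ln(2.095/0.23)/k = 146000 s = 40.57 h.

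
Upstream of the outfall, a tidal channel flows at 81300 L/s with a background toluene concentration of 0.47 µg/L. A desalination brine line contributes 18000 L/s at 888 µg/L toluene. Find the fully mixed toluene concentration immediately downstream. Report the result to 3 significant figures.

161 µg/L

Mass balance: C = (81300·0.4700 + 18000·888.0) / 99300 = 16020000/99300 = 161.4 µg/L.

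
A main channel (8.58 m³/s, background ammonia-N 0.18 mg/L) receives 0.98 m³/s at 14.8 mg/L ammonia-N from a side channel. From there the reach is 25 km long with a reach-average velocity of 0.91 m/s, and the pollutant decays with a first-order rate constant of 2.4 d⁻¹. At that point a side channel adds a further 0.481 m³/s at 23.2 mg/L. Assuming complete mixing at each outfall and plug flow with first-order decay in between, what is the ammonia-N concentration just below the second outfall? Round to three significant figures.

Mixed concentration C = ΣQC/ΣQ = (8.580·0.1800 + 0.9800·14.80) / 9.560 = 16.05/9.560 = 1.679 mg/L; combined flow 9.560 m³/s.
Travel time t = 25·1000 / 0.91 = 27470 s = 7.631 h.
After decay, C = 1.679 × e^(−kt) = 1.679 × 0.4662 = 0.7826 mg/L.
Second outfall: C = (9.560·0.7826 + 0.4810·23.20)/10.04 = 1.856 mg/L.

1.86 mg/L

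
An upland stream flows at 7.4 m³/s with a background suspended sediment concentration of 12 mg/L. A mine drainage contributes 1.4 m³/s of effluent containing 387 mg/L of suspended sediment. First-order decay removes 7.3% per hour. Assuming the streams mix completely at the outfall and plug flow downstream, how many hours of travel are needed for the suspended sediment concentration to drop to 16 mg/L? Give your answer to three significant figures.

Conservation of mass: C = (7.400·12.00 + 1.400·387.0) / 8.800 = 630.6/8.800 = 71.66 mg/L.
7.3%/h lost → k = −ln(1 − 0.073) = 0.07580 h⁻¹.
71.66·exp(−k·t) = 16 → t = ln(71.66/16)/k = 71210 s = 19.78 h.

19.8 h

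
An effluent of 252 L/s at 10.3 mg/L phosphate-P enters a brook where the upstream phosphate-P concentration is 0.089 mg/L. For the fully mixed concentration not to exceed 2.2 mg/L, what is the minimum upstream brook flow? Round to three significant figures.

967 L/s

Set C_mix = 2.2: (Q·0.08900 + 252.0·10.30) / (Q + 252.0) = 2.2
→ Q = 252.0·(10.30 − 2.2)/(2.2 − 0.08900) = 966.9 L/s.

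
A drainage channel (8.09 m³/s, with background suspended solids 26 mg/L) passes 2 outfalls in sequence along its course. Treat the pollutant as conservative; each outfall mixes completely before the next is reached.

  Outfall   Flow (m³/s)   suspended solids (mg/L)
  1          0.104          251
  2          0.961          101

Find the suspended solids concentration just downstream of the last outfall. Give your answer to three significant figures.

36.4 mg/L

Below outfall 1: Q → 8.194 m³/s, C = (8.090·26.00 + 0.1040·251.0)/8.194 = 28.86 mg/L.
Below outfall 2: Q → 9.155 m³/s, C = (8.194·28.86 + 0.9610·101.0)/9.155 = 36.43 mg/L.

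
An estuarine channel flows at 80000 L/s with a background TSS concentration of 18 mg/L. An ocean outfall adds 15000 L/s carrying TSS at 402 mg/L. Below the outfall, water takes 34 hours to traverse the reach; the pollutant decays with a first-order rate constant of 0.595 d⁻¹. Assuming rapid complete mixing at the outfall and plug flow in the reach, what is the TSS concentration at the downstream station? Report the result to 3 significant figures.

33.8 mg/L

Mixed concentration C = ΣQC/ΣQ = (80000·18.00 + 15000·402.0) / 95000 = 7470000/95000 = 78.63 mg/L.
Applying C = C₀e^(−kt): 78.63 × 0.4305 = 33.85 mg/L.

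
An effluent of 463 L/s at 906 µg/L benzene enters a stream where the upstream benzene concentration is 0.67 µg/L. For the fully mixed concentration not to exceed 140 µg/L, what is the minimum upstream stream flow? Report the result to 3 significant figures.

2550 L/s

Set C_mix = 140: (Q·0.6700 + 463.0·906.0) / (Q + 463.0) = 140
→ Q = 463.0·(906.0 − 140)/(140 − 0.6700) = 2545 L/s.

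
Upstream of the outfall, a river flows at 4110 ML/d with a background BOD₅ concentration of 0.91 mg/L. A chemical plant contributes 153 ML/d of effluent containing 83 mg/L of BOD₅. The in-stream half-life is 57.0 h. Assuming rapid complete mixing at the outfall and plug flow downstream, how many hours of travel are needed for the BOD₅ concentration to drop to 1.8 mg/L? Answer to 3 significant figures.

Conservation of mass: C = (4110·0.9100 + 153.0·83.00) / 4263 = 16440/4263 = 3.856 mg/L.
Half-life 57.0 h → k = ln 2 / 57.0 = 0.01216 h⁻¹ = 0.2919 d⁻¹.
3.856·exp(−k·t) = 1.8 → t = ln(3.856/1.8)/k = 225600 s = 62.65 h.

62.7 h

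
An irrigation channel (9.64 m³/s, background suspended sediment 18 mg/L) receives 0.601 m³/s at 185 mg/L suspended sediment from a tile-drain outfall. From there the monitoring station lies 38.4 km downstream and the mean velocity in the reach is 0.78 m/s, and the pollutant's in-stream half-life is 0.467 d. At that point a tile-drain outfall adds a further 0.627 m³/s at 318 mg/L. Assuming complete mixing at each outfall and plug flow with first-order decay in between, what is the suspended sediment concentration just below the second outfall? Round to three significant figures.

29.6 mg/L

Conservation of mass: C = (9.640·18.00 + 0.6010·185.0) / 10.24 = 284.7/10.24 = 27.80 mg/L; combined flow 10.24 m³/s.
Travel time t = 38.4·1000 / 0.78 = 49230 s = 13.68 h.
Half-life 0.467 d → k = ln 2 / 0.467 = 1.484 d⁻¹.
First-order decay: C = 27.80·exp(−k·t) = 27.80·0.4292 = 11.93 mg/L.
Second outfall: C = (10.24·11.93 + 0.6270·318.0)/10.87 = 29.59 mg/L.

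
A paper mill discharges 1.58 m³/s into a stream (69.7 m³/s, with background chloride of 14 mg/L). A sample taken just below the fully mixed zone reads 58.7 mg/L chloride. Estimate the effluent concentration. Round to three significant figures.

2030 mg/L

Mass balance: 69.70·14.00 + 1.580·Cₑ = 71.28·58.70
→ Cₑ = (71.28·58.70 − 69.70·14.00) / 1.580 = 2031 mg/L.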